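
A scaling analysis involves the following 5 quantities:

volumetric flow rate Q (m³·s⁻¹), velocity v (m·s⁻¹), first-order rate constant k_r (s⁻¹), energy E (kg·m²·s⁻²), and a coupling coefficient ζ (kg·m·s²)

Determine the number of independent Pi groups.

2

There are 5 variables and 3 base dimensions (M, L, T).
The dimension matrix has rank 3.
Independent dimensionless groups: 5 − 3 = 2.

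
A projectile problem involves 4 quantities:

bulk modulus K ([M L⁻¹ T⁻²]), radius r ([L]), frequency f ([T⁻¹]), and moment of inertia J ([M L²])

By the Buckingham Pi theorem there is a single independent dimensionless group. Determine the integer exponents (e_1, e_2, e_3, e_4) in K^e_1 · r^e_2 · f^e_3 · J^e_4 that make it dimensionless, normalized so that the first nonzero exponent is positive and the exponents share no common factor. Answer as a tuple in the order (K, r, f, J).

M: e_1·(1) + e_2·(0) + e_3·(0) + e_4·(1) = 0
L: e_1·(-1) + e_2·(1) + e_3·(0) + e_4·(2) = 0
T: e_1·(-2) + e_2·(0) + e_3·(-1) + e_4·(0) = 0
Solving this homogeneous linear system for the smallest-integer solution (first nonzero entry positive) gives (1, 3, -2, -1).

(1, 3, -2, -1)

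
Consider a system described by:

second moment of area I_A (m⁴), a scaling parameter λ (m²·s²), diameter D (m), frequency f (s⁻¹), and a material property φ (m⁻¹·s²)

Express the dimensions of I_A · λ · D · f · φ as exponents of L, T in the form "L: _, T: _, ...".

Collect each base-dimension exponent across the product:
  L: (4) + (2) + (1) + (0) + (-1) = 6
  T: (0) + (2) + (0) + (-1) + (2) = 3
So the dimensions are [L⁶ T³].

L: 6, T: 3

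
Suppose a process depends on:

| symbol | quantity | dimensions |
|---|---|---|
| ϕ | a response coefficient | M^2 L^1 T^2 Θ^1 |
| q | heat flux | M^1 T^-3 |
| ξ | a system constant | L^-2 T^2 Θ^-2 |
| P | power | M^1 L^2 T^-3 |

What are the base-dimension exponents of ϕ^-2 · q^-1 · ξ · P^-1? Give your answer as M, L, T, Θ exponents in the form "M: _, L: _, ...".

Collect each base-dimension exponent across the product:
  M: −2·(2) − (1) + (0) − (1) = -6
  L: −2·(1) − (0) + (-2) − (2) = -6
  T: −2·(2) − (-3) + (2) − (-3) = 4
  Θ: −2·(1) − (0) + (-2) − (0) = -4
So the dimensions are [M⁻⁶ L⁻⁶ T⁴ Θ⁻⁴].

M: -6, L: -6, T: 4, Θ: -4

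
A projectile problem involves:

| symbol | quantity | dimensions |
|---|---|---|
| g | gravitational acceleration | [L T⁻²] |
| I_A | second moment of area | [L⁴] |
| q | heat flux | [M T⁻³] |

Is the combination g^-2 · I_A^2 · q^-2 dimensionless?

Sum the exponent of each base dimension across the product:
  M: −2·[g]_M + 2·[I_A]_M − 2·[q]_M = −2·(0) + 2·(0) − 2·(1) = -2
  L: −2·[g]_L + 2·[I_A]_L − 2·[q]_L = −2·(1) + 2·(4) − 2·(0) = 6
  T: −2·[g]_T + 2·[I_A]_T − 2·[q]_T = −2·(-2) + 2·(0) − 2·(-3) = 10
Net dimensions [M⁻² L⁶ T¹⁰] ≠ [1] — not dimensionless.

no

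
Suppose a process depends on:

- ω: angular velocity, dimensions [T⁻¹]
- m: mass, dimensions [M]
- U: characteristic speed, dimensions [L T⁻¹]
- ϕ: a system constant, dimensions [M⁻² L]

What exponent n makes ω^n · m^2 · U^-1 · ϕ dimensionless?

Balance the T exponent: (-1)·n from ω, plus 2·(0) − (-1) + (0) = 1 from the rest, must sum to zero.
−n + 1 = 0, so n = 1.

1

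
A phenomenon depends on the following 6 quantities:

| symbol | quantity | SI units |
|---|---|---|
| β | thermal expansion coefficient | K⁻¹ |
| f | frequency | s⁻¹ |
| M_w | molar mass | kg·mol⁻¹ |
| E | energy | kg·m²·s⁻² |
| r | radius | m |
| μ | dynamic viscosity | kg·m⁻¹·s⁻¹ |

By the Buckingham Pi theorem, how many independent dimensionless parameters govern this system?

1

There are 6 variables and 5 base dimensions (M, L, T, Θ, N).
The dimension matrix has rank 5.
Independent dimensionless groups: 6 − 5 = 1.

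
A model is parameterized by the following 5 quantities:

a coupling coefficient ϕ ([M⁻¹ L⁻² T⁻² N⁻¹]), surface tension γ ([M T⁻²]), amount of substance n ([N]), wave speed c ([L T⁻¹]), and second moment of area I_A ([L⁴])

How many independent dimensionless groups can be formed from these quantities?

There are 5 variables and 4 base dimensions (M, L, T, N).
The dimension matrix has rank 4.
Independent dimensionless groups: 5 − 4 = 1.

1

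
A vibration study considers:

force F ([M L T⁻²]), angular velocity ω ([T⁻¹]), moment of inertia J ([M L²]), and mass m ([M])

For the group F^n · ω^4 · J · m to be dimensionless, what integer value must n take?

-2

Balance the M exponent: (1)·n from F, plus 4·(0) + (1) + (1) = 2 from the rest, must sum to zero.
n + 2 = 0, so n = -2.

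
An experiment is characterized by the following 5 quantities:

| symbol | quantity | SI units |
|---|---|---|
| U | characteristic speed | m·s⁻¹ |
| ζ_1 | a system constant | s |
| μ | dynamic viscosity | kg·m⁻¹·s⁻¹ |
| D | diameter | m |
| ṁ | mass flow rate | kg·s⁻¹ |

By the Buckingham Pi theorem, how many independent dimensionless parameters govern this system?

There are 5 variables and 3 base dimensions (M, L, T).
The dimension matrix has rank 3.
Independent dimensionless groups: 5 − 3 = 2.

2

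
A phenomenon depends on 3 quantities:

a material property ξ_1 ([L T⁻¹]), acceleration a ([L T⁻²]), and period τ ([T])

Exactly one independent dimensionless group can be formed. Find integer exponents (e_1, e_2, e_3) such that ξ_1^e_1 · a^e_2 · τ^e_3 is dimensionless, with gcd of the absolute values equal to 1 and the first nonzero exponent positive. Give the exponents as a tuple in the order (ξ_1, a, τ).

(1, -1, -1)

L: e_1·(1) + e_2·(1) + e_3·(0) = 0
T: e_1·(-1) + e_2·(-2) + e_3·(1) = 0
Solving this homogeneous linear system for the smallest-integer solution (first nonzero entry positive) gives (1, -1, -1).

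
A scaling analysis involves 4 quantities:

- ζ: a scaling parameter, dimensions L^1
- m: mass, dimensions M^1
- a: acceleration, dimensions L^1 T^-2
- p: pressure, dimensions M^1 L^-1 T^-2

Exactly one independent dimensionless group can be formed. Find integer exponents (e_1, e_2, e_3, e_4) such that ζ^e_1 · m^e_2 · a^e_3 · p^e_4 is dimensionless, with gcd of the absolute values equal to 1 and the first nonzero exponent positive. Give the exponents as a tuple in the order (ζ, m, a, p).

(2, -1, -1, 1)

M: e_1·(0) + e_2·(1) + e_3·(0) + e_4·(1) = 0
L: e_1·(1) + e_2·(0) + e_3·(1) + e_4·(-1) = 0
T: e_1·(0) + e_2·(0) + e_3·(-2) + e_4·(-2) = 0
Solving this homogeneous linear system for the smallest-integer solution (first nonzero entry positive) gives (2, -1, -1, 1).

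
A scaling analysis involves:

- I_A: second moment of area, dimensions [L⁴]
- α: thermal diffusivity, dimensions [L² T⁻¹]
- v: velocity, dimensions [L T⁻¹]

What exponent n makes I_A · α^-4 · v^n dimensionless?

Balance the L exponent: (1)·n from v, plus (4) − 4·(2) = -4 from the rest, must sum to zero.
n − 4 = 0, so n = 4.

4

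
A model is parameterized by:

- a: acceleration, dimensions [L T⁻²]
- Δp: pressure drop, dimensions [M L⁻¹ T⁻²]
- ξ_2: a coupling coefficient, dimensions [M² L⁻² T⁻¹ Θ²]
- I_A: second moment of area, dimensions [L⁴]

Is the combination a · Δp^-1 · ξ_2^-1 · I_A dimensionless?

no

Sum the exponent of each base dimension across the product:
  M: [a]_M − [Δp]_M − [ξ_2]_M + [I_A]_M = (0) − (1) − (2) + (0) = -3
  L: [a]_L − [Δp]_L − [ξ_2]_L + [I_A]_L = (1) − (-1) − (-2) + (4) = 8
  T: [a]_T − [Δp]_T − [ξ_2]_T + [I_A]_T = (-2) − (-2) − (-1) + (0) = 1
  Θ: [a]_Θ − [Δp]_Θ − [ξ_2]_Θ + [I_A]_Θ = (0) − (0) − (2) + (0) = -2
Net dimensions [M⁻³ L⁸ T Θ⁻²] ≠ [1] — not dimensionless.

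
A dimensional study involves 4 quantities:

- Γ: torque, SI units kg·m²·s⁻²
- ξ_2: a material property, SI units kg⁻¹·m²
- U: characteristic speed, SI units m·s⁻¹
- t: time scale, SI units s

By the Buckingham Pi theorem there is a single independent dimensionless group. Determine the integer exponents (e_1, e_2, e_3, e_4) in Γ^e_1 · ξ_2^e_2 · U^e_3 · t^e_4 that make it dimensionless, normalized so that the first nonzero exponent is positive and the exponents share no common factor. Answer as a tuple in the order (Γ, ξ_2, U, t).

M: e_1·(1) + e_2·(-1) + e_3·(0) + e_4·(0) = 0
L: e_1·(2) + e_2·(2) + e_3·(1) + e_4·(0) = 0
T: e_1·(-2) + e_2·(0) + e_3·(-1) + e_4·(1) = 0
Solving this homogeneous linear system for the smallest-integer solution (first nonzero entry positive) gives (1, 1, -4, -2).

(1, 1, -4, -2)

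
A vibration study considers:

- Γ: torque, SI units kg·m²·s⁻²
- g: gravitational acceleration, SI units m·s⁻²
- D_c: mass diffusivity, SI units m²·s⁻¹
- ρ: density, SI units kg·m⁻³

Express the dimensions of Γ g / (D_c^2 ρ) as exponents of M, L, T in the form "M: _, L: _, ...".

M: 0, L: 2, T: -2

Collect each base-dimension exponent across the product:
  M: (1) + (0) − 2·(0) − (1) = 0
  L: (2) + (1) − 2·(2) − (-3) = 2
  T: (-2) + (-2) − 2·(-1) − (0) = -2
So the dimensions are [L² T⁻²].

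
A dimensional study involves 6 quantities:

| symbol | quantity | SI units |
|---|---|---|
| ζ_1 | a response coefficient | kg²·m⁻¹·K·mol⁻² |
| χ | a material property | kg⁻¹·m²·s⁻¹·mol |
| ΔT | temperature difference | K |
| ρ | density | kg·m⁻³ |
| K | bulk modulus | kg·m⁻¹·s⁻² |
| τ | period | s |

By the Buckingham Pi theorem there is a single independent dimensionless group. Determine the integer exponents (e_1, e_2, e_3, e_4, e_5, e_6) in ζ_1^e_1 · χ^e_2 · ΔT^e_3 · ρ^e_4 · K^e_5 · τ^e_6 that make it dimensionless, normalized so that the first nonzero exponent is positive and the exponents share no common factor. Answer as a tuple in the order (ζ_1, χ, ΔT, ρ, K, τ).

(2, 4, -2, 3, -3, -2)

M: e_1·(2) + e_2·(-1) + e_3·(0) + e_4·(1) + e_5·(1) + e_6·(0) = 0
L: e_1·(-1) + e_2·(2) + e_3·(0) + e_4·(-3) + e_5·(-1) + e_6·(0) = 0
T: e_1·(0) + e_2·(-1) + e_3·(0) + e_4·(0) + e_5·(-2) + e_6·(1) = 0
Θ: e_1·(1) + e_2·(0) + e_3·(1) + e_4·(0) + e_5·(0) + e_6·(0) = 0
N: e_1·(-2) + e_2·(1) + e_3·(0) + e_4·(0) + e_5·(0) + e_6·(0) = 0
Solving this homogeneous linear system for the smallest-integer solution (first nonzero entry positive) gives (2, 4, -2, 3, -3, -2).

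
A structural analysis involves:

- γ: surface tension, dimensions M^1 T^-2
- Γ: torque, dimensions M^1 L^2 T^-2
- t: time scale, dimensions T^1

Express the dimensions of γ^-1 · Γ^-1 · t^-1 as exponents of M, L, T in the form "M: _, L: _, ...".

Collect each base-dimension exponent across the product:
  M: −(1) − (1) − (0) = -2
  L: −(0) − (2) − (0) = -2
  T: −(-2) − (-2) − (1) = 3
So the dimensions are [M⁻² L⁻² T³].

M: -2, L: -2, T: 3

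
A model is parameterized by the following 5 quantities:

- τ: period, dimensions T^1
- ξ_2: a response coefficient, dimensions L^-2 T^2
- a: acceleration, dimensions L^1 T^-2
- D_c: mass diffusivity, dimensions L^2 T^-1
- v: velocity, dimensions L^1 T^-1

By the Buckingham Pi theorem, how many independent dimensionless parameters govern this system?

There are 5 variables and 2 base dimensions (L, T).
The dimension matrix has rank 2.
Independent dimensionless groups: 5 − 2 = 3.

3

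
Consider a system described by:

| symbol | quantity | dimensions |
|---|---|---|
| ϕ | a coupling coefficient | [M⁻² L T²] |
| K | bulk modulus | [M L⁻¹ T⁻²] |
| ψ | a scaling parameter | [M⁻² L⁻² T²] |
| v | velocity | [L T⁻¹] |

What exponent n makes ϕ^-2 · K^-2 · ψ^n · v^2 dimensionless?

1

Balance the M exponent: (-2)·n from ψ, plus −2·(-2) − 2·(1) + 2·(0) = 2 from the rest, must sum to zero.
-2n + 2 = 0, so n = 1.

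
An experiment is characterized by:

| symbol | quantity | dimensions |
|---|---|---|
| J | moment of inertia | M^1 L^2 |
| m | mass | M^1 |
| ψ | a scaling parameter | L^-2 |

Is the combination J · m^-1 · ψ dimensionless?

Sum the exponent of each base dimension across the product:
  M: [J]_M − [m]_M + [ψ]_M = (1) − (1) + (0) = 0
  L: [J]_L − [m]_L + [ψ]_L = (2) − (0) + (-2) = 0
  T: [J]_T − [m]_T + [ψ]_T = (0) − (0) + (0) = 0
  Θ: [J]_Θ − [m]_Θ + [ψ]_Θ = (0) − (0) + (0) = 0
All base exponents vanish — dimensionless.

yes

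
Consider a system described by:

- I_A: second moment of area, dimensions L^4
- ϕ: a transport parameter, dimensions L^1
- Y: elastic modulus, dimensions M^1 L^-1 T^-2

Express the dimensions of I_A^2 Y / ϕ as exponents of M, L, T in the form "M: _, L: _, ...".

M: 1, L: 6, T: -2

Collect each base-dimension exponent across the product:
  M: 2·(0) − (0) + (1) = 1
  L: 2·(4) − (1) + (-1) = 6
  T: 2·(0) − (0) + (-2) = -2
So the dimensions are [M L⁶ T⁻²].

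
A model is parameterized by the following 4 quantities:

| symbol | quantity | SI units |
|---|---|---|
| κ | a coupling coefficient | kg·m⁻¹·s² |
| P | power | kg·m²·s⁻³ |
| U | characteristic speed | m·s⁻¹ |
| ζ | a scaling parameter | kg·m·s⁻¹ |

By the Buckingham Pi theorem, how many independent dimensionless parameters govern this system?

There are 4 variables and 3 base dimensions (M, L, T).
The dimension matrix has rank 3.
Independent dimensionless groups: 4 − 3 = 1.

1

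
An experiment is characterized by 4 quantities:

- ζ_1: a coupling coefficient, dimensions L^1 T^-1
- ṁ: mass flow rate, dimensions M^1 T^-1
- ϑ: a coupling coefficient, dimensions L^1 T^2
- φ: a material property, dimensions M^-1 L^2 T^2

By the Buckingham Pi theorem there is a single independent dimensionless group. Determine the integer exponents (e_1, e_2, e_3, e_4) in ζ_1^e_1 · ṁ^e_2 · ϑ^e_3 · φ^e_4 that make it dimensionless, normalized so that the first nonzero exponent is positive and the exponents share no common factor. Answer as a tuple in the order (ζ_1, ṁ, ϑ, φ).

M: e_1·(0) + e_2·(1) + e_3·(0) + e_4·(-1) = 0
L: e_1·(1) + e_2·(0) + e_3·(1) + e_4·(2) = 0
T: e_1·(-1) + e_2·(-1) + e_3·(2) + e_4·(2) = 0
Solving this homogeneous linear system for the smallest-integer solution (first nonzero entry positive) gives (1, -1, 1, -1).

(1, -1, 1, -1)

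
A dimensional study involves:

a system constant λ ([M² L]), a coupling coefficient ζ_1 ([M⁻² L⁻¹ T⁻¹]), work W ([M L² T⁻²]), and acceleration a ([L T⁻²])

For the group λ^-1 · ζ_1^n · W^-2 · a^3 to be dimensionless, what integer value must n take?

Balance the M exponent: (-2)·n from ζ_1, plus −(2) − 2·(1) + 3·(0) = -4 from the rest, must sum to zero.
-2n − 4 = 0, so n = -2.

-2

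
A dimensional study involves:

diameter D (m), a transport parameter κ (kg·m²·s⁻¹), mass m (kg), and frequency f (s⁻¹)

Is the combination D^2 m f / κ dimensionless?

yes

Sum the exponent of each base dimension across the product:
  M: 2·[D]_M − [κ]_M + [m]_M + [f]_M = 2·(0) − (1) + (1) + (0) = 0
  L: 2·[D]_L − [κ]_L + [m]_L + [f]_L = 2·(1) − (2) + (0) + (0) = 0
  T: 2·[D]_T − [κ]_T + [m]_T + [f]_T = 2·(0) − (-1) + (0) + (-1) = 0
All base exponents vanish — dimensionless.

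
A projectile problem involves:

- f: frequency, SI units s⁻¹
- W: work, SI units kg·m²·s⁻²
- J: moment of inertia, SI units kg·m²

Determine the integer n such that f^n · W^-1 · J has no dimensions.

Balance the T exponent: (-1)·n from f, plus −(-2) + (0) = 2 from the rest, must sum to zero.
−n + 2 = 0, so n = 2.

2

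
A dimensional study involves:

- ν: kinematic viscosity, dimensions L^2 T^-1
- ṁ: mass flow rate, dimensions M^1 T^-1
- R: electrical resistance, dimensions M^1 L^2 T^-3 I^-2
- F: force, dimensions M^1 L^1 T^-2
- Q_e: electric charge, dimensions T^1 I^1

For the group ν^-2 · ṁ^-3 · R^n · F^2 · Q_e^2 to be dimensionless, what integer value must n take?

Balance the M exponent: (1)·n from R, plus −2·(0) − 3·(1) + 2·(1) + 2·(0) = -1 from the rest, must sum to zero.
n − 1 = 0, so n = 1.

1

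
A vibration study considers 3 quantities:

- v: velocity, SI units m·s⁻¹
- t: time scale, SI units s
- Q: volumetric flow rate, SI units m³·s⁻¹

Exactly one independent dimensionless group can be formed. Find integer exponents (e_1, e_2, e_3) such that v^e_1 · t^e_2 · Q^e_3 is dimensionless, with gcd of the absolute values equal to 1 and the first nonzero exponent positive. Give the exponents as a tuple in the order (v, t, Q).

(3, 2, -1)

L: e_1·(1) + e_2·(0) + e_3·(3) = 0
T: e_1·(-1) + e_2·(1) + e_3·(-1) = 0
Solving this homogeneous linear system for the smallest-integer solution (first nonzero entry positive) gives (3, 2, -1).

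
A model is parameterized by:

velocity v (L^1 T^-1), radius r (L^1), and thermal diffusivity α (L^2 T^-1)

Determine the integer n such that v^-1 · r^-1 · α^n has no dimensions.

Balance the L exponent: (2)·n from α, plus −(1) − (1) = -2 from the rest, must sum to zero.
2n − 2 = 0, so n = 1.

1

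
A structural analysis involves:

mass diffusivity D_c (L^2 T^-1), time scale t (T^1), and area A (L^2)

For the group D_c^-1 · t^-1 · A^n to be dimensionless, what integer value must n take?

1

Balance the L exponent: (2)·n from A, plus −(2) − (0) = -2 from the rest, must sum to zero.
2n − 2 = 0, so n = 1.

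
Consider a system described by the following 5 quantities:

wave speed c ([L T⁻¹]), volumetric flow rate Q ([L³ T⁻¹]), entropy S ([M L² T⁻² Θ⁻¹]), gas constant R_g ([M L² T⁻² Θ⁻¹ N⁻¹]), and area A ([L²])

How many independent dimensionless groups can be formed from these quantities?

1

There are 5 variables and 5 base dimensions (M, L, T, Θ, N).
The dimension matrix has rank 4 (less than 5: the dimension vectors are linearly dependent).
Independent dimensionless groups: 5 − 4 = 1.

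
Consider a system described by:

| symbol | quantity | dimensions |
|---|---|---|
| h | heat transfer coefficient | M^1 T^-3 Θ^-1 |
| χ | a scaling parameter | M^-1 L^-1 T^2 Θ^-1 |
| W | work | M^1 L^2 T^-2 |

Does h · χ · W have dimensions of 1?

Sum the exponent of each base dimension across the product:
  M: [h]_M + [χ]_M + [W]_M = (1) + (-1) + (1) = 1
  L: [h]_L + [χ]_L + [W]_L = (0) + (-1) + (2) = 1
  T: [h]_T + [χ]_T + [W]_T = (-3) + (2) + (-2) = -3
  Θ: [h]_Θ + [χ]_Θ + [W]_Θ = (-1) + (-1) + (0) = -2
Net dimensions [M L T⁻³ Θ⁻²] ≠ [1] — not dimensionless.

no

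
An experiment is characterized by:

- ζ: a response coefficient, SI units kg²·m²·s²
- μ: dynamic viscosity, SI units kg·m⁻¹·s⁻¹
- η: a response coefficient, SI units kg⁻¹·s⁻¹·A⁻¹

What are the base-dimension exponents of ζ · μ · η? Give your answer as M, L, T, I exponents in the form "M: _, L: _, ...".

M: 2, L: 1, T: 0, I: -1

Collect each base-dimension exponent across the product:
  M: (2) + (1) + (-1) = 2
  L: (2) + (-1) + (0) = 1
  T: (2) + (-1) + (-1) = 0
  I: (0) + (0) + (-1) = -1
So the dimensions are [M² L I⁻¹].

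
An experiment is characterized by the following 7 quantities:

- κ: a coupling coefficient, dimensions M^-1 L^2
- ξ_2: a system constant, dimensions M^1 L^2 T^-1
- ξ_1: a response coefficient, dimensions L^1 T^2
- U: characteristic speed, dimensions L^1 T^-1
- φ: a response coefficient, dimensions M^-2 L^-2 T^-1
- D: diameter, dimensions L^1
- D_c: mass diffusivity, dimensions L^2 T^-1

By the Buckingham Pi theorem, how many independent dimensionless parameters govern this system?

There are 7 variables and 3 base dimensions (M, L, T).
The dimension matrix has rank 3.
Independent dimensionless groups: 7 − 3 = 4.

4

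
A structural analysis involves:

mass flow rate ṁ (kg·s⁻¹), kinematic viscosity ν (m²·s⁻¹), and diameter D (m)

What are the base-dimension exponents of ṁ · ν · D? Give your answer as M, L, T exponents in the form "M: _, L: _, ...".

M: 1, L: 3, T: -2

Collect each base-dimension exponent across the product:
  M: (1) + (0) + (0) = 1
  L: (0) + (2) + (1) = 3
  T: (-1) + (-1) + (0) = -2
So the dimensions are [M L³ T⁻²].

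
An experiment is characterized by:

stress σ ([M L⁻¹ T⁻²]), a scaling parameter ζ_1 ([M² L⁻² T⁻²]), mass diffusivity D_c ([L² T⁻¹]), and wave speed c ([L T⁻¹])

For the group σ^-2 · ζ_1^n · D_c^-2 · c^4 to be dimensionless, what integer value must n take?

Balance the M exponent: (2)·n from ζ_1, plus −2·(1) − 2·(0) + 4·(0) = -2 from the rest, must sum to zero.
2n − 2 = 0, so n = 1.

1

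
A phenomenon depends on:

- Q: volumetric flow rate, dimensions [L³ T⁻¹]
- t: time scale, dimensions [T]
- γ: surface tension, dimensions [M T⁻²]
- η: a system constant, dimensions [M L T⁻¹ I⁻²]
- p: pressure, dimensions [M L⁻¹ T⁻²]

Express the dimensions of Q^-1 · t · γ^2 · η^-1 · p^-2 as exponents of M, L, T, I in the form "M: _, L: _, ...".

Collect each base-dimension exponent across the product:
  M: −(0) + (0) + 2·(1) − (1) − 2·(1) = -1
  L: −(3) + (0) + 2·(0) − (1) − 2·(-1) = -2
  T: −(-1) + (1) + 2·(-2) − (-1) − 2·(-2) = 3
  I: −(0) + (0) + 2·(0) − (-2) − 2·(0) = 2
So the dimensions are [M⁻¹ L⁻² T³ I²].

M: -1, L: -2, T: 3, I: 2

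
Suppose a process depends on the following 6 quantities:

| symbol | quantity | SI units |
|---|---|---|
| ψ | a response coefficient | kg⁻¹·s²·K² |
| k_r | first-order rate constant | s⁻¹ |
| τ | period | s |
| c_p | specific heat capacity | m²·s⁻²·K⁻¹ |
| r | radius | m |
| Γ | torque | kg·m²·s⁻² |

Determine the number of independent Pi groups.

2

There are 6 variables and 4 base dimensions (M, L, T, Θ).
The dimension matrix has rank 4.
Independent dimensionless groups: 6 − 4 = 2.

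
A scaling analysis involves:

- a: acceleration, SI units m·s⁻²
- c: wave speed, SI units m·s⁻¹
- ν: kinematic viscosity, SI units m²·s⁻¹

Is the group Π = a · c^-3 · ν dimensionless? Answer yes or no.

Sum the exponent of each base dimension across the product:
  M: [a]_M − 3·[c]_M + [ν]_M = (0) − 3·(0) + (0) = 0
  L: [a]_L − 3·[c]_L + [ν]_L = (1) − 3·(1) + (2) = 0
  T: [a]_T − 3·[c]_T + [ν]_T = (-2) − 3·(-1) + (-1) = 0
All base exponents vanish — dimensionless.

yes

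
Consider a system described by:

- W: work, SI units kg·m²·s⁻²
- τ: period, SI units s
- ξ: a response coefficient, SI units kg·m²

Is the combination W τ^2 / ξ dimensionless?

yes

Sum the exponent of each base dimension across the product:
  M: [W]_M + 2·[τ]_M − [ξ]_M = (1) + 2·(0) − (1) = 0
  L: [W]_L + 2·[τ]_L − [ξ]_L = (2) + 2·(0) − (2) = 0
  T: [W]_T + 2·[τ]_T − [ξ]_T = (-2) + 2·(1) − (0) = 0
All base exponents vanish — dimensionless.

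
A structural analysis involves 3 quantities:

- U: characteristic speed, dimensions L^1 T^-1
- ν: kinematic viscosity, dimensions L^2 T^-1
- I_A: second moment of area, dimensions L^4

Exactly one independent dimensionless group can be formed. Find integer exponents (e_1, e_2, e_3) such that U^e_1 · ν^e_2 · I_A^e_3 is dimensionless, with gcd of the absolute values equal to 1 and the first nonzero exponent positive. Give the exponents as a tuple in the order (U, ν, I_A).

(4, -4, 1)

L: e_1·(1) + e_2·(2) + e_3·(4) = 0
T: e_1·(-1) + e_2·(-1) + e_3·(0) = 0
Solving this homogeneous linear system for the smallest-integer solution (first nonzero entry positive) gives (4, -4, 1).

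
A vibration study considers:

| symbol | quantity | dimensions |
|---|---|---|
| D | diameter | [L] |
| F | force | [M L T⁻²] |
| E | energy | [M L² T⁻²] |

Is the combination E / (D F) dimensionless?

Sum the exponent of each base dimension across the product:
  M: −[D]_M − [F]_M + [E]_M = −(0) − (1) + (1) = 0
  L: −[D]_L − [F]_L + [E]_L = −(1) − (1) + (2) = 0
  T: −[D]_T − [F]_T + [E]_T = −(0) − (-2) + (-2) = 0
  I: −[D]_I − [F]_I + [E]_I = −(0) − (0) + (0) = 0
All base exponents vanish — dimensionless.

yes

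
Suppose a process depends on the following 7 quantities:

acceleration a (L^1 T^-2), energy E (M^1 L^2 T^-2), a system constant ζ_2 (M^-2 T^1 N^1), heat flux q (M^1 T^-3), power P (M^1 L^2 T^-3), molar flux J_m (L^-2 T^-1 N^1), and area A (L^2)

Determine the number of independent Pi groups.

3

There are 7 variables and 4 base dimensions (M, L, T, N).
The dimension matrix has rank 4.
Independent dimensionless groups: 7 − 4 = 3.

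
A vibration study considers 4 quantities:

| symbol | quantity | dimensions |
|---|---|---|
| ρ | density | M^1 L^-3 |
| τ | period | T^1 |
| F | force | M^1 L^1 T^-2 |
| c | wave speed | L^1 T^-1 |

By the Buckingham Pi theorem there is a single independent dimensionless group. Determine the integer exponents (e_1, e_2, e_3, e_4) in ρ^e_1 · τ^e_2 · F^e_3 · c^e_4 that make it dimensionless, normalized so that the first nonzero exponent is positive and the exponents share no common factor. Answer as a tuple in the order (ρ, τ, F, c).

M: e_1·(1) + e_2·(0) + e_3·(1) + e_4·(0) = 0
L: e_1·(-3) + e_2·(0) + e_3·(1) + e_4·(1) = 0
T: e_1·(0) + e_2·(1) + e_3·(-2) + e_4·(-1) = 0
Solving this homogeneous linear system for the smallest-integer solution (first nonzero entry positive) gives (1, 2, -1, 4).

(1, 2, -1, 4)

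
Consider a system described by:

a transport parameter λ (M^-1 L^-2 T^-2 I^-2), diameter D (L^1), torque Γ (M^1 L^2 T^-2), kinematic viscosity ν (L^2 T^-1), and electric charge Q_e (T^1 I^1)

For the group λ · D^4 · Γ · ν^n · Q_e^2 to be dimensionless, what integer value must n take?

Balance the L exponent: (2)·n from ν, plus (-2) + 4·(1) + (2) + 2·(0) = 4 from the rest, must sum to zero.
2n + 4 = 0, so n = -2.

-2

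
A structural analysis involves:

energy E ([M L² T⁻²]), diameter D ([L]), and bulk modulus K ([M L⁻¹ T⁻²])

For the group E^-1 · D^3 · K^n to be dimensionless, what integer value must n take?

Balance the M exponent: (1)·n from K, plus −(1) + 3·(0) = -1 from the rest, must sum to zero.
n − 1 = 0, so n = 1.

1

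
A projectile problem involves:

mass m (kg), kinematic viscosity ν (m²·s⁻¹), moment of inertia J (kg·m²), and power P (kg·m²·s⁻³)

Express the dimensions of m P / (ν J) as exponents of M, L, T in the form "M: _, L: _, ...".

M: 1, L: -2, T: -2

Collect each base-dimension exponent across the product:
  M: (1) − (0) − (1) + (1) = 1
  L: (0) − (2) − (2) + (2) = -2
  T: (0) − (-1) − (0) + (-3) = -2
So the dimensions are [M L⁻² T⁻²].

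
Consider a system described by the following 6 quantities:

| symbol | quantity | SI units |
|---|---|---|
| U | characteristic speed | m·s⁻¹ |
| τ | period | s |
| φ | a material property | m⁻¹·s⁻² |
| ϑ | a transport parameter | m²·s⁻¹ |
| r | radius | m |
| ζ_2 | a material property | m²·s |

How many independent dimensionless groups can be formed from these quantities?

4

There are 6 variables and 2 base dimensions (L, T).
The dimension matrix has rank 2.
Independent dimensionless groups: 6 − 2 = 4.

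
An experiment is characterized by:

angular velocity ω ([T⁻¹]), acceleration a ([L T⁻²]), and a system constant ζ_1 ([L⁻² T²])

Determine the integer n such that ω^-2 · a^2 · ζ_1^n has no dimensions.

1

Balance the L exponent: (-2)·n from ζ_1, plus −2·(0) + 2·(1) = 2 from the rest, must sum to zero.
-2n + 2 = 0, so n = 1.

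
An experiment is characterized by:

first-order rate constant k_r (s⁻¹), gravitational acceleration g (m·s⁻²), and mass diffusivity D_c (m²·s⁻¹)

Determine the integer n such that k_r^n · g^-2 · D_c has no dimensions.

Balance the T exponent: (-1)·n from k_r, plus −2·(-2) + (-1) = 3 from the rest, must sum to zero.
−n + 3 = 0, so n = 3.

3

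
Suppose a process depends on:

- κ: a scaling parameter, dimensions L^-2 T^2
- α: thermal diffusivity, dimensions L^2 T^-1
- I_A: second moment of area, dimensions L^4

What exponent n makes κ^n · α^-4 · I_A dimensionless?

Balance the L exponent: (-2)·n from κ, plus −4·(2) + (4) = -4 from the rest, must sum to zero.
-2n − 4 = 0, so n = -2.

-2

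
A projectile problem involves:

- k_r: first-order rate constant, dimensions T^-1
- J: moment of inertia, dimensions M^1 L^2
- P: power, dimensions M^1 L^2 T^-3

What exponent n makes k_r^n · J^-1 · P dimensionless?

-3

Balance the T exponent: (-1)·n from k_r, plus −(0) + (-3) = -3 from the rest, must sum to zero.
−n − 3 = 0, so n = -3.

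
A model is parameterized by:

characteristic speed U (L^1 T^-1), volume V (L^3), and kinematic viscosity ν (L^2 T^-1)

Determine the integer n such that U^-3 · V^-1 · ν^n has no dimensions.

Balance the L exponent: (2)·n from ν, plus −3·(1) − (3) = -6 from the rest, must sum to zero.
2n − 6 = 0, so n = 3.

3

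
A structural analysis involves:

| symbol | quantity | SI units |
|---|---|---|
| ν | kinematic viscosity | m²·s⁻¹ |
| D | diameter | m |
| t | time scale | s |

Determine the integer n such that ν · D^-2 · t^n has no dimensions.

Balance the T exponent: (1)·n from t, plus (-1) − 2·(0) = -1 from the rest, must sum to zero.
n − 1 = 0, so n = 1.

1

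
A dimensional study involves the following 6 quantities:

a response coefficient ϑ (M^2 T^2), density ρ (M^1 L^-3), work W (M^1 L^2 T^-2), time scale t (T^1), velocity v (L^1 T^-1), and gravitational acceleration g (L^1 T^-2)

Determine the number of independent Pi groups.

There are 6 variables and 3 base dimensions (M, L, T).
The dimension matrix has rank 3.
Independent dimensionless groups: 6 − 3 = 3.

3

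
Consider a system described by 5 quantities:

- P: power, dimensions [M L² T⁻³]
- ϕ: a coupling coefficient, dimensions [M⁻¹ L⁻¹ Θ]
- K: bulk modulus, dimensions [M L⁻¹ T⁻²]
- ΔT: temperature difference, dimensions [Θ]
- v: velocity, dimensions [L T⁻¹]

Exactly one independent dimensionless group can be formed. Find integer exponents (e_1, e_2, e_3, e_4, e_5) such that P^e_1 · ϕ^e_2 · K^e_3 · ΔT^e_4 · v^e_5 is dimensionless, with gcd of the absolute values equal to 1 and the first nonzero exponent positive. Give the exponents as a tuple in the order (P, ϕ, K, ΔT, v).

M: e_1·(1) + e_2·(-1) + e_3·(1) + e_4·(0) + e_5·(0) = 0
L: e_1·(2) + e_2·(-1) + e_3·(-1) + e_4·(0) + e_5·(1) = 0
T: e_1·(-3) + e_2·(0) + e_3·(-2) + e_4·(0) + e_5·(-1) = 0
Θ: e_1·(0) + e_2·(1) + e_3·(0) + e_4·(1) + e_5·(0) = 0
Solving this homogeneous linear system for the smallest-integer solution (first nonzero entry positive) gives (2, 1, -1, -1, -4).

(2, 1, -1, -1, -4)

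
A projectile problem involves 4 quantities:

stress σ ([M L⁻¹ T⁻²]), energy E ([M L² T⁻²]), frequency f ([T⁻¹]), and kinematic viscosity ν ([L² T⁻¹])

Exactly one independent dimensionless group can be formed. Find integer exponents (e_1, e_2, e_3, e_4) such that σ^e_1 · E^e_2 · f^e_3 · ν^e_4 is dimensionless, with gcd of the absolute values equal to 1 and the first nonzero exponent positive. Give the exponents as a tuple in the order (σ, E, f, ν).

M: e_1·(1) + e_2·(1) + e_3·(0) + e_4·(0) = 0
L: e_1·(-1) + e_2·(2) + e_3·(0) + e_4·(2) = 0
T: e_1·(-2) + e_2·(-2) + e_3·(-1) + e_4·(-1) = 0
Solving this homogeneous linear system for the smallest-integer solution (first nonzero entry positive) gives (2, -2, -3, 3).

(2, -2, -3, 3)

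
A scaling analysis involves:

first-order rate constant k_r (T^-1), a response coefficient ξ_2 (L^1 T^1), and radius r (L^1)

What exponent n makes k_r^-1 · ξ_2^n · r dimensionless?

-1

Balance the L exponent: (1)·n from ξ_2, plus −(0) + (1) = 1 from the rest, must sum to zero.
n + 1 = 0, so n = -1.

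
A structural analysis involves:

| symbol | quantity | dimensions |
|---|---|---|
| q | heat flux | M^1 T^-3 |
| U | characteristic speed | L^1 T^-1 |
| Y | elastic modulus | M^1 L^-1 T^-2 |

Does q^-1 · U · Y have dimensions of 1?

yes

Sum the exponent of each base dimension across the product:
  M: −[q]_M + [U]_M + [Y]_M = −(1) + (0) + (1) = 0
  L: −[q]_L + [U]_L + [Y]_L = −(0) + (1) + (-1) = 0
  T: −[q]_T + [U]_T + [Y]_T = −(-3) + (-1) + (-2) = 0
All base exponents vanish — dimensionless.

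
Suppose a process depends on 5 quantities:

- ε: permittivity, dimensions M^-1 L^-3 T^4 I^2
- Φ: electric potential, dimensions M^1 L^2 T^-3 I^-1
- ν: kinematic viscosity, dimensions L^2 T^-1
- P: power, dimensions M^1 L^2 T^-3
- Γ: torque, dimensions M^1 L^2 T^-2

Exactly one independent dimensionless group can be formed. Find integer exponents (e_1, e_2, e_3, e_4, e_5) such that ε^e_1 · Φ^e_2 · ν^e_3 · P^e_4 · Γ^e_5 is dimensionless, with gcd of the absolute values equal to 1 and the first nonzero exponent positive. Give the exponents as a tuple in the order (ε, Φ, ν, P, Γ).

M: e_1·(-1) + e_2·(1) + e_3·(0) + e_4·(1) + e_5·(1) = 0
L: e_1·(-3) + e_2·(2) + e_3·(2) + e_4·(2) + e_5·(2) = 0
T: e_1·(4) + e_2·(-3) + e_3·(-1) + e_4·(-3) + e_5·(-2) = 0
I: e_1·(2) + e_2·(-1) + e_3·(0) + e_4·(0) + e_5·(0) = 0
Solving this homogeneous linear system for the smallest-integer solution (first nonzero entry positive) gives (2, 4, 1, -1, -1).

(2, 4, 1, -1, -1)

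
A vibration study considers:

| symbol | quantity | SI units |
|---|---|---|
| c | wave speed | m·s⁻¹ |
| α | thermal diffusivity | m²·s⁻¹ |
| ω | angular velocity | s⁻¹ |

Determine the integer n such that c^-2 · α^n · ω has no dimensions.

1

Balance the L exponent: (2)·n from α, plus −2·(1) + (0) = -2 from the rest, must sum to zero.
2n − 2 = 0, so n = 1.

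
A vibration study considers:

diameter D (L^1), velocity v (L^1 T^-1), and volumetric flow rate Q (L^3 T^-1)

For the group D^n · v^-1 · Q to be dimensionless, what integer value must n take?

Balance the L exponent: (1)·n from D, plus −(1) + (3) = 2 from the rest, must sum to zero.
n + 2 = 0, so n = -2.

-2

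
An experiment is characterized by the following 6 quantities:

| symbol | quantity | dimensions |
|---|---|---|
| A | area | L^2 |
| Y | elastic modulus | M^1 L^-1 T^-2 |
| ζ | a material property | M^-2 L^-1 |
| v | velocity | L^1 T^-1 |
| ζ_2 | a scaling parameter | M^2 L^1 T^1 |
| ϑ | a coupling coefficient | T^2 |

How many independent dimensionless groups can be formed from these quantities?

3

There are 6 variables and 3 base dimensions (M, L, T).
The dimension matrix has rank 3.
Independent dimensionless groups: 6 − 3 = 3.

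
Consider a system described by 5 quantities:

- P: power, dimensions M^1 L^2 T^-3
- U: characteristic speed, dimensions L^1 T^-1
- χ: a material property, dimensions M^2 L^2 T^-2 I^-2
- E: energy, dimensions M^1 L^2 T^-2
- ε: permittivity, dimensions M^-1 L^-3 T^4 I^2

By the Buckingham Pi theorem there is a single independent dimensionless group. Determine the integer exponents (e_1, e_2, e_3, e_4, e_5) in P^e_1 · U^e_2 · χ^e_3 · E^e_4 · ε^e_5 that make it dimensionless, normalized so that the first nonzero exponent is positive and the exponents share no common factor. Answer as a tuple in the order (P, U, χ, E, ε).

(1, 3, 1, -2, 1)

M: e_1·(1) + e_2·(0) + e_3·(2) + e_4·(1) + e_5·(-1) = 0
L: e_1·(2) + e_2·(1) + e_3·(2) + e_4·(2) + e_5·(-3) = 0
T: e_1·(-3) + e_2·(-1) + e_3·(-2) + e_4·(-2) + e_5·(4) = 0
I: e_1·(0) + e_2·(0) + e_3·(-2) + e_4·(0) + e_5·(2) = 0
Solving this homogeneous linear system for the smallest-integer solution (first nonzero entry positive) gives (1, 3, 1, -2, 1).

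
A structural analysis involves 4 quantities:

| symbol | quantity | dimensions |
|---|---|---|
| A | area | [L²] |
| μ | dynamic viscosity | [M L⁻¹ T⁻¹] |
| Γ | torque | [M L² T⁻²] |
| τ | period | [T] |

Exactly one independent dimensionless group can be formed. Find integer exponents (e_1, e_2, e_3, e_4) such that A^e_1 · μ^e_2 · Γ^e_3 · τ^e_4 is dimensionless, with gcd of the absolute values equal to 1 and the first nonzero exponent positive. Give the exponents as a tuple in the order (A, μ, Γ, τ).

(3, 2, -2, -2)

M: e_1·(0) + e_2·(1) + e_3·(1) + e_4·(0) = 0
L: e_1·(2) + e_2·(-1) + e_3·(2) + e_4·(0) = 0
T: e_1·(0) + e_2·(-1) + e_3·(-2) + e_4·(1) = 0
Solving this homogeneous linear system for the smallest-integer solution (first nonzero entry positive) gives (3, 2, -2, -2).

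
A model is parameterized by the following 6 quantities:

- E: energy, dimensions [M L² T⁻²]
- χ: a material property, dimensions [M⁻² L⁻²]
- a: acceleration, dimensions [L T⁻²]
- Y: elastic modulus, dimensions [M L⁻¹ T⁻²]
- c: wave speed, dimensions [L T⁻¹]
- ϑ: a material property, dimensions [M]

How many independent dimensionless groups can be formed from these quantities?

3

There are 6 variables and 3 base dimensions (M, L, T).
The dimension matrix has rank 3.
Independent dimensionless groups: 6 − 3 = 3.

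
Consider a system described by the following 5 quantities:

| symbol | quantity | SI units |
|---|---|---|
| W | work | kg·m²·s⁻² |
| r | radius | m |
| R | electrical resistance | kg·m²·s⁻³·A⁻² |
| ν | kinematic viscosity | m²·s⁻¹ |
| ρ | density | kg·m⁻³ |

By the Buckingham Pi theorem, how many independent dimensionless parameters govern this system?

There are 5 variables and 4 base dimensions (M, L, T, I).
The dimension matrix has rank 4.
Independent dimensionless groups: 5 − 4 = 1.

1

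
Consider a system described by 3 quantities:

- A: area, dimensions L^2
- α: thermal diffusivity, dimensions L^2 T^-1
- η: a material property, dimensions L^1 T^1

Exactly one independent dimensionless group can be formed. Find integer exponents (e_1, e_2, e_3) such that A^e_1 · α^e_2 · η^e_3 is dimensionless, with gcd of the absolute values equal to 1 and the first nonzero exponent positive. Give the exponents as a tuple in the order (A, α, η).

(3, -2, -2)

L: e_1·(2) + e_2·(2) + e_3·(1) = 0
T: e_1·(0) + e_2·(-1) + e_3·(1) = 0
Solving this homogeneous linear system for the smallest-integer solution (first nonzero entry positive) gives (3, -2, -2).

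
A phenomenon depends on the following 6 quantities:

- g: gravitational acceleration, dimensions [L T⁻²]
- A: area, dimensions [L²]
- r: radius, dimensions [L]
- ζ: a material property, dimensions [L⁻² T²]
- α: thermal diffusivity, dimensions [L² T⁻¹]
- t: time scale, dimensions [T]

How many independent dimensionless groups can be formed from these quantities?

4

There are 6 variables and 2 base dimensions (L, T).
The dimension matrix has rank 2.
Independent dimensionless groups: 6 − 2 = 4.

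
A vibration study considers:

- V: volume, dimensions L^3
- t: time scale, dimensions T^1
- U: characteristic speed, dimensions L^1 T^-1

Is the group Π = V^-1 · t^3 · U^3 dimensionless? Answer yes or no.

Sum the exponent of each base dimension across the product:
  M: −[V]_M + 3·[t]_M + 3·[U]_M = −(0) + 3·(0) + 3·(0) = 0
  L: −[V]_L + 3·[t]_L + 3·[U]_L = −(3) + 3·(0) + 3·(1) = 0
  T: −[V]_T + 3·[t]_T + 3·[U]_T = −(0) + 3·(1) + 3·(-1) = 0
All base exponents vanish — dimensionless.

yes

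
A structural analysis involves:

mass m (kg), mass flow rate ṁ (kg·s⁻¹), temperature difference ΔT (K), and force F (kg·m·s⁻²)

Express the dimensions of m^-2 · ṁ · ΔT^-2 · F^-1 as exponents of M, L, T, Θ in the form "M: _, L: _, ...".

Collect each base-dimension exponent across the product:
  M: −2·(1) + (1) − 2·(0) − (1) = -2
  L: −2·(0) + (0) − 2·(0) − (1) = -1
  T: −2·(0) + (-1) − 2·(0) − (-2) = 1
  Θ: −2·(0) + (0) − 2·(1) − (0) = -2
So the dimensions are [M⁻² L⁻¹ T Θ⁻²].

M: -2, L: -1, T: 1, Θ: -2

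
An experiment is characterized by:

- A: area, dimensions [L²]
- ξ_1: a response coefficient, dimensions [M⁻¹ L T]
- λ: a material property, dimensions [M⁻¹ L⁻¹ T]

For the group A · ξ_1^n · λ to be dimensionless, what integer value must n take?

-1

Balance the M exponent: (-1)·n from ξ_1, plus (0) + (-1) = -1 from the rest, must sum to zero.
−n − 1 = 0, so n = -1.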